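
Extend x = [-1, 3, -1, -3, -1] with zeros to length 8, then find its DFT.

Original 5-point DFT: [-3, 2.8541-4.9798i, -3.8541-0.4490i, -3.8541+0.4490i, 2.8541+4.9798i]
Zero-padded 8-point DFT provides frequency interpolation.

DFT_8([x, 0, ...]) = [-3, 4.2426+1.0000i, -1-6i, -4.2426-1.0000i, -3, -4.2426+1.0000i, -1+6i, 4.2426-1.0000i]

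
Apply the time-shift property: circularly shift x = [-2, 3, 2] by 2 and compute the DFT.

Time shift by 2: X_shifted[k] = ω_3^(2k) · X[k]
Shifted x = [3, 2, -2]

DFT(x[n-2]) = [3, 3.0000-3.4641i, 3.0000+3.4641i]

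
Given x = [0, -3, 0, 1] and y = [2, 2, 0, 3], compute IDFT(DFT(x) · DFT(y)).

(x ⊛ y)[n] = Σ(m=0 to 3) x[m] · y[(n-m) mod 4]

Computing each output sample:
(x ⊛ y)[0] = -7
(x ⊛ y)[1] = -6
(x ⊛ y)[2] = -3
(x ⊛ y)[3] = 2

x ⊛ y = [-7, -6, -3, 2]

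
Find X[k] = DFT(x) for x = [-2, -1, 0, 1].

X[k] = Σ(n=0 to 3) x[n] · ω_4^(nk)
where ω_4 = e^(-2πi/4)

Computing each X[k]:
X[0] = -2
X[1] = -2+2i
X[2] = -2
X[3] = -2-2i

X = [-2, -2+2i, -2, -2-2i]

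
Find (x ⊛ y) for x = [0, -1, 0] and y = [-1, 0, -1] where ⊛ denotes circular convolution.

(x ⊛ y)[n] = Σ(m=0 to 2) x[m] · y[(n-m) mod 3]

Computing each output sample:
(x ⊛ y)[0] = 1
(x ⊛ y)[1] = 1
(x ⊛ y)[2] = 0

x ⊛ y = [1, 1, 0]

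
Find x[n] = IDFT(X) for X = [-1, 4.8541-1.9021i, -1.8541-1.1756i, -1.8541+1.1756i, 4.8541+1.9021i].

x[n] = (1/5) Σ(k=0 to 4) X[k] · e^(2πikn/5)

Computing each x[n]:
x[0] = 1
x[1] = 2
x[2] = -2
x[3] = -2
x[4] = 0

x = [1, 2, -2, -2, 0]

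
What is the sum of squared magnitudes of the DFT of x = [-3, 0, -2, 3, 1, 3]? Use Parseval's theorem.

Parseval: Σ|x[n]|² = (1/N)Σ|X[k]|², so Σ|X[k]|² = N·Σ|x[n]|² = 6·32.0000

Σ|X[k]|² = N·Σ|x[n]|² = 6·32.0000 = 192.0000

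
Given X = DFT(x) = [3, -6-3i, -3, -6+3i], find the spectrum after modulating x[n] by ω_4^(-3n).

Modulation property: DFT(ω_4^(-3n)·x[n]) = X[(k-3) mod 4], so circularly shift X by 3 positions.

X[k-3] = [-6-3i, -3, -6+3i, 3]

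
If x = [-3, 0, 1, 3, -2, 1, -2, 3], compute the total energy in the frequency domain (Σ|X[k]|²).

Parseval: Σ|x[n]|² = (1/N)Σ|X[k]|², so Σ|X[k]|² = N·Σ|x[n]|² = 8·37.0000

Σ|X[k]|² = N·Σ|x[n]|² = 8·37.0000 = 296.0000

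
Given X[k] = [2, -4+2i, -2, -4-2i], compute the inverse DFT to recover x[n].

x[n] = (1/4) Σ(k=0 to 3) X[k] · e^(2πikn/4)

Computing each x[n]:
x[0] = -2
x[1] = 0
x[2] = 2
x[3] = 2

x = [-2, 0, 2, 2]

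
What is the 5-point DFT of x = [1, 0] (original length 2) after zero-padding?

Original 2-point DFT: [1, 1]
Zero-padded 5-point DFT provides frequency interpolation.

DFT_5([x, 0, ...]) = [1, 1, 1, 1, 1]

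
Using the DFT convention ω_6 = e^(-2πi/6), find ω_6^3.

ω_6^3 = e^(-2πi·3/6)
= cos(-2π·3/6) + i·sin(-2π·3/6)
= cos(-6π/6) + i·sin(-6π/6)

ω_6^3 = cos(-6π/6) + i·sin(-6π/6) = -1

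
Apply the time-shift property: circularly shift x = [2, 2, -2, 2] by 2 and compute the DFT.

Time shift by 2: X_shifted[k] = ω_4^(2k) · X[k]
Shifted x = [-2, 2, 2, 2]

DFT(x[n-2]) = [4, -4, -4, -4]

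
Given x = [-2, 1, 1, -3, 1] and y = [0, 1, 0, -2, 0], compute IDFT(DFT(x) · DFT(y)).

(x ⊛ y)[n] = Σ(m=0 to 4) x[m] · y[(n-m) mod 5]

Computing each output sample:
(x ⊛ y)[0] = -1
(x ⊛ y)[1] = 4
(x ⊛ y)[2] = -1
(x ⊛ y)[3] = 5
(x ⊛ y)[4] = -5

x ⊛ y = [-1, 4, -1, 5, -5]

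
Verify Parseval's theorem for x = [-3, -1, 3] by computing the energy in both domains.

Time domain:
Σ|x[n]|² = |-3|² + |-1|² + |3|² = 19.0000

Frequency domain:
(1/3)Σ|X[k]|² = (1/3)(|-1|² + |-4.0000+3.4641i|² + |-4.0000-3.4641i|²) = (1/3)·57.0000 = 19.0000

Both sides agree, confirming Parseval's theorem.

Σ|x[n]|² = (1/N)Σ|X[k]|² = 19.0000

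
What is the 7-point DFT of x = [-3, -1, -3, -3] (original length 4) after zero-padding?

Original 4-point DFT: [-10, -2i, -2, 2i]
Zero-padded 7-point DFT provides frequency interpolation.

DFT_7([x, 0, ...]) = [-10, -0.2530+5.0083i, -1.9450-2.6722i, -3.3019+1.0132i, -3.3019-1.0132i, -1.9450+2.6722i, -0.2530-5.0083i]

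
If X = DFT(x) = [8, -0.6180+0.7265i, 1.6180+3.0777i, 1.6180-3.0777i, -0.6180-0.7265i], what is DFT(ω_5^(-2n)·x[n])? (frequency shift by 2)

Modulation property: DFT(ω_5^(-2n)·x[n]) = X[(k-2) mod 5], so circularly shift X by 2 positions.

X[k-2] = [1.6180-3.0777i, -0.6180-0.7265i, 8, -0.6180+0.7265i, 1.6180+3.0777i]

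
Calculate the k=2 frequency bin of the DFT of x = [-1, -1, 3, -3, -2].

X[2] = Σ(n=0 to 4) x[n] · ω_5^(2n) where ω_5 = e^(-2πi/5)
= (-1)·ω_5^0 + (-1)·ω_5^2 + (3)·ω_5^4 + (-3)·ω_5^6 + (-2)·ω_5^8

X[2] = 1.4271+5.1186i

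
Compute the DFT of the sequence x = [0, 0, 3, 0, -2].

X[k] = Σ(n=0 to 4) x[n] · ω_5^(nk)
where ω_5 = e^(-2πi/5)

Computing each X[k]:
X[0] = 1
X[1] = -3.0451-3.6655i
X[2] = 2.5451+1.6776i
X[3] = 2.5451-1.6776i
X[4] = -3.0451+3.6655i

X = [1, -3.0451-3.6655i, 2.5451+1.6776i, 2.5451-1.6776i, -3.0451+3.6655i]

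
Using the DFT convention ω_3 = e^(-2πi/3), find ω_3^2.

ω_3^2 = e^(-2πi·2/3)
= cos(-2π·2/3) + i·sin(-2π·2/3)
= cos(-4π/3) + i·sin(-4π/3)

ω_3^2 = cos(-4π/3) + i·sin(-4π/3) = -0.5000+0.8660i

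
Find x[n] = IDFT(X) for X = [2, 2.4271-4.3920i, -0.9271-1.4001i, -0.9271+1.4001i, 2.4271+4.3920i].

x[n] = (1/5) Σ(k=0 to 4) X[k] · e^(2πikn/5)

Computing each x[n]:
x[0] = 1
x[1] = 3
x[2] = 0
x[3] = -1
x[4] = -1

x = [1, 3, 0, -1, -1]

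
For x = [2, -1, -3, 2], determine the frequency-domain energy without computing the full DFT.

Parseval: Σ|x[n]|² = (1/N)Σ|X[k]|², so Σ|X[k]|² = N·Σ|x[n]|² = 4·18.0000

Σ|X[k]|² = N·Σ|x[n]|² = 4·18.0000 = 72.0000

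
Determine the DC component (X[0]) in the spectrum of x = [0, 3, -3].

X[0] = Σ(n=0 to 2) x[n] · ω_3^0 = Σ x[n]
= (0) + (3) + (-3)

X[0] = 0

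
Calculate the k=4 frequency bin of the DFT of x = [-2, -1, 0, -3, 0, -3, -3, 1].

X[4] = Σ(n=0 to 7) x[n] · ω_8^(4n) where ω_8 = e^(-2πi/8)
= (-2)·ω_8^0 + (-1)·ω_8^4 + (0)·ω_8^8 + (-3)·ω_8^12 + (0)·ω_8^16 + (-3)·ω_8^20 + (-3)·ω_8^24 + (1)·ω_8^28

X[4] = 1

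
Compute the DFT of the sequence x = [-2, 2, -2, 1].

X[k] = Σ(n=0 to 3) x[n] · ω_4^(nk)
where ω_4 = e^(-2πi/4)

Computing each X[k]:
X[0] = -1
X[1] = -1i
X[2] = -7
X[3] = 1i

X = [-1, -1i, -7, 1i]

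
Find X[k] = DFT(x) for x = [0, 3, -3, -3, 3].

X[k] = Σ(n=0 to 4) x[n] · ω_5^(nk)
where ω_5 = e^(-2πi/5)

Computing each X[k]:
X[0] = 0
X[1] = 6.7082
X[2] = -6.7082
X[3] = -6.7082
X[4] = 6.7082

X = [0, 6.7082, -6.7082, -6.7082, 6.7082]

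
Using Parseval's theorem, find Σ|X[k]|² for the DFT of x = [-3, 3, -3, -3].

Parseval: Σ|x[n]|² = (1/N)Σ|X[k]|², so Σ|X[k]|² = N·Σ|x[n]|² = 4·36.0000

Σ|X[k]|² = N·Σ|x[n]|² = 4·36.0000 = 144.0000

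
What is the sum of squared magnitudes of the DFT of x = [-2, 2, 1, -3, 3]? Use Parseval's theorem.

Parseval: Σ|x[n]|² = (1/N)Σ|X[k]|², so Σ|X[k]|² = N·Σ|x[n]|² = 5·27.0000

Σ|X[k]|² = N·Σ|x[n]|² = 5·27.0000 = 135.0000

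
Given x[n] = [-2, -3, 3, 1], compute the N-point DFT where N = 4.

X[k] = Σ(n=0 to 3) x[n] · ω_4^(nk)
where ω_4 = e^(-2πi/4)

Computing each X[k]:
X[0] = -1
X[1] = -5+4i
X[2] = 3
X[3] = -5-4i

X = [-1, -5+4i, 3, -5-4i]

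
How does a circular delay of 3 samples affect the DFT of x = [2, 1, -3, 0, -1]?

Time shift by 3: X_shifted[k] = ω_5^(3k) · X[k]
Shifted x = [-3, 0, -1, 2, 1]

DFT(x[n-3]) = [-1, -3.5000+2.7144i, -3.5000-2.2654i, -3.5000+2.2654i, -3.5000-2.7144i]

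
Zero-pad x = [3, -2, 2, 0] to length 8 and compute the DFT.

Original 4-point DFT: [3, 1+2i, 7, 1-2i]
Zero-padded 8-point DFT provides frequency interpolation.

DFT_8([x, 0, ...]) = [3, 1.5858-0.5858i, 1+2i, 4.4142+3.4142i, 7, 4.4142-3.4142i, 1-2i, 1.5858+0.5858i]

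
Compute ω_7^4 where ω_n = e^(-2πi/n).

ω_7^4 = e^(-2πi·4/7)
= cos(-2π·4/7) + i·sin(-2π·4/7)
= cos(-8π/7) + i·sin(-8π/7)

ω_7^4 = cos(-8π/7) + i·sin(-8π/7) = -0.9010+0.4339i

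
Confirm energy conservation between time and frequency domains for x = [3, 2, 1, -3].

Time domain:
Σ|x[n]|² = |3|² + |2|² + |1|² + |-3|² = 23.0000

Frequency domain:
(1/4)Σ|X[k]|² = (1/4)(|3|² + |2-5i|² + |5|² + |2+5i|²) = (1/4)·92.0000 = 23.0000

Both sides agree, confirming Parseval's theorem.

Σ|x[n]|² = (1/N)Σ|X[k]|² = 23.0000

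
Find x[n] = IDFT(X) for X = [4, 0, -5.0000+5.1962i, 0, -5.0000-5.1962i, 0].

x[n] = (1/6) Σ(k=0 to 5) X[k] · e^(2πikn/6)

Computing each x[n]:
x[0] = -1
x[1] = 0
x[2] = 3
x[3] = -1
x[4] = 0
x[5] = 3

x = [-1, 0, 3, -1, 0, 3]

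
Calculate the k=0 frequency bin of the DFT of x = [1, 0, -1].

X[0] = Σ(n=0 to 2) x[n] · ω_3^0 = Σ x[n]
= (1) + (0) + (-1)

X[0] = 0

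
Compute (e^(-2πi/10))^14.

Since ω_10^10 = 1, powers reduce modulo 10.
14 mod 10 = 4
So ω_10^14 = ω_10^4 = e^(-2πi·4/10)

ω_10^14 = ω_10^4 = -0.8090-0.5878i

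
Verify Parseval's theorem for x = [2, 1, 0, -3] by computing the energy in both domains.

Time domain:
Σ|x[n]|² = |2|² + |1|² + |0|² + |-3|² = 14.0000

Frequency domain:
(1/4)Σ|X[k]|² = (1/4)(|0|² + |2-4i|² + |4|² + |2+4i|²) = (1/4)·56.0000 = 14.0000

Both sides agree, confirming Parseval's theorem.

Σ|x[n]|² = (1/N)Σ|X[k]|² = 14.0000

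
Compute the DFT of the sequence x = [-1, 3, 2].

X[k] = Σ(n=0 to 2) x[n] · ω_3^(nk)
where ω_3 = e^(-2πi/3)

Computing each X[k]:
X[0] = 4
X[1] = -3.5000-0.8660i
X[2] = -3.5000+0.8660i

X = [4, -3.5000-0.8660i, -3.5000+0.8660i]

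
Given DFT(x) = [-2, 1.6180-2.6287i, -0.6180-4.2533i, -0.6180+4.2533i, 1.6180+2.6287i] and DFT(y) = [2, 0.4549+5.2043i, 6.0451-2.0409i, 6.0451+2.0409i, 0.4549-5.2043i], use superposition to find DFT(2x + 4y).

By linearity: DFT(2x + 4y) = 2·DFT(x) + 4·DFT(y)
= 2·[-2, 1.6180-2.6287i, -0.6180-4.2533i, -0.6180+4.2533i, 1.6180+2.6287i] + 4·[2, 0.4549+5.2043i, 6.0451-2.0409i, 6.0451+2.0409i, 0.4549-5.2043i]

Computing element-wise:
Z[0] = 2·(-2) + 4·(2) = 4
Z[1] = 2·(1.6180-2.6287i) + 4·(0.4549+5.2043i) = 5.0556+15.5598i
Z[2] = 2·(-0.6180-4.2533i) + 4·(6.0451-2.0409i) = 22.9444-16.6702i
Z[3] = 2·(-0.6180+4.2533i) + 4·(6.0451+2.0409i) = 22.9444+16.6702i
Z[4] = 2·(1.6180+2.6287i) + 4·(0.4549-5.2043i) = 5.0556-15.5598i

DFT(2x + 4y) = 2·X + 4·Y = [4, 5.0556+15.5598i, 22.9444-16.6702i, 22.9444+16.6702i, 5.0556-15.5598i]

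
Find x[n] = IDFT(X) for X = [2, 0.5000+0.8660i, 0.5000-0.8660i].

x[n] = (1/3) Σ(k=0 to 2) X[k] · e^(2πikn/3)

Computing each x[n]:
x[0] = 1
x[1] = 0
x[2] = 1

x = [1, 0, 1]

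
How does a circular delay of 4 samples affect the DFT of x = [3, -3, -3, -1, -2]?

Time shift by 4: X_shifted[k] = ω_5^(4k) · X[k]
Shifted x = [-3, -3, -1, -2, 3]

DFT(x[n-4]) = [-6, -0.5729+5.1186i, -3.9271+4.4778i, -3.9271-4.4778i, -0.5729-5.1186i]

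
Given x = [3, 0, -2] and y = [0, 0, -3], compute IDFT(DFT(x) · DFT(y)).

(x ⊛ y)[n] = Σ(m=0 to 2) x[m] · y[(n-m) mod 3]

Computing each output sample:
(x ⊛ y)[0] = 0
(x ⊛ y)[1] = 6
(x ⊛ y)[2] = -9

x ⊛ y = [0, 6, -9]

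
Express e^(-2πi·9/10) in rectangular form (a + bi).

ω_10^9 = e^(-2πi·9/10)
= cos(-2π·9/10) + i·sin(-2π·9/10)
= cos(-18π/10) + i·sin(-18π/10)

ω_10^9 = cos(-18π/10) + i·sin(-18π/10) = 0.8090+0.5878i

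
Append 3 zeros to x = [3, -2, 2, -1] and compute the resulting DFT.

Original 4-point DFT: [2, 1+1i, 8, 1-1i]
Zero-padded 7-point DFT provides frequency interpolation.

DFT_7([x, 0, ...]) = [2, 2.2089+0.0477i, 1.0196+2.0358i, 6.2714+3.4064i, 6.2714-3.4064i, 1.0196-2.0358i, 2.2089-0.0477i]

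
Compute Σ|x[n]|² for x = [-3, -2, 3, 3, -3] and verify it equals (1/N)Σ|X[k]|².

Time domain:
Σ|x[n]|² = |-3|² + |-2|² + |3|² + |3|² + |-3|² = 40.0000

Frequency domain:
(1/5)Σ|X[k]|² = (1/5)(|-2|² + |-9.3992-0.9511i|² + |2.8992-0.5878i|² + |2.8992+0.5878i|² + |-9.3992+0.9511i|²) = (1/5)·200.0000 = 40.0000

Both sides agree, confirming Parseval's theorem.

Σ|x[n]|² = (1/N)Σ|X[k]|² = 40.0000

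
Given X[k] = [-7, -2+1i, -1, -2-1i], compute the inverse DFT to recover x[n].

x[n] = (1/4) Σ(k=0 to 3) X[k] · e^(2πikn/4)

Computing each x[n]:
x[0] = -3
x[1] = -2
x[2] = -1
x[3] = -1

x = [-3, -2, -1, -1]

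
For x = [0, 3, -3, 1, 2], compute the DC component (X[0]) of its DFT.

X[0] = Σ(n=0 to 4) x[n] · ω_5^0 = Σ x[n]
= (0) + (3) + (-3) + (1) + (2)

X[0] = 3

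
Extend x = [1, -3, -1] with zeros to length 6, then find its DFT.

Original 3-point DFT: [-3, 3.0000+1.7321i, 3.0000-1.7321i]
Zero-padded 6-point DFT provides frequency interpolation.

DFT_6([x, 0, ...]) = [-3, 3.4641i, 3.0000+1.7321i, 3, 3.0000-1.7321i, -3.4641i]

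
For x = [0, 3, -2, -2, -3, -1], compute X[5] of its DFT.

X[5] = Σ(n=0 to 5) x[n] · ω_6^(5n) where ω_6 = e^(-2πi/6)
= (0)·ω_6^0 + (3)·ω_6^5 + (-2)·ω_6^10 + (-2)·ω_6^15 + (-3)·ω_6^20 + (-1)·ω_6^25

X[5] = 5.5000+4.3301i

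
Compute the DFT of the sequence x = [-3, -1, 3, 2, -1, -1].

X[k] = Σ(n=0 to 5) x[n] · ω_6^(nk)
where ω_6 = e^(-2πi/6)

Computing each X[k]:
X[0] = -1
X[1] = -7.0000-3.4641i
X[2] = -1.0000+3.4641i
X[3] = -1
X[4] = -1.0000-3.4641i
X[5] = -7.0000+3.4641i

X = [-1, -7.0000-3.4641i, -1.0000+3.4641i, -1, -1.0000-3.4641i, -7.0000+3.4641i]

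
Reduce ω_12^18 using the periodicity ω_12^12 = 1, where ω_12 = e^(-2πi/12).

Since ω_12^12 = 1, powers reduce modulo 12.
18 mod 12 = 6
So ω_12^18 = ω_12^6 = e^(-2πi·6/12)

ω_12^18 = ω_12^6 = -1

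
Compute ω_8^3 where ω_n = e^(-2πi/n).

ω_8^3 = e^(-2πi·3/8)
= cos(-2π·3/8) + i·sin(-2π·3/8)
= cos(-6π/8) + i·sin(-6π/8)

ω_8^3 = cos(-6π/8) + i·sin(-6π/8) = -0.7071-0.7071i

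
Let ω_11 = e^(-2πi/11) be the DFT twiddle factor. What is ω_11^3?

ω_11^3 = e^(-2πi·3/11)
= cos(-2π·3/11) + i·sin(-2π·3/11)
= cos(-6π/11) + i·sin(-6π/11)

ω_11^3 = cos(-6π/11) + i·sin(-6π/11) = -0.1423-0.9898i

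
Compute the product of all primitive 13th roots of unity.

The primitive 13th roots of unity are ω_13^k for k coprime to 13: k ∈ {1, 2, 3, 4, 5, 6, 7, 8, 9, 10, 11, 12}
Their product equals the constant term of the cyclotomic polynomial Φ_13(x) up to sign.
For n ≥ 3, the product of all primitive nth roots of unity is 1. (For n=1 it is 1; for n=2 it is -1.)

1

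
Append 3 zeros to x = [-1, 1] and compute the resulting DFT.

Original 2-point DFT: [0, -2]
Zero-padded 5-point DFT provides frequency interpolation.

DFT_5([x, 0, ...]) = [0, -0.6910-0.9511i, -1.8090-0.5878i, -1.8090+0.5878i, -0.6910+0.9511i]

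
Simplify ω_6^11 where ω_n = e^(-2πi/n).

Since ω_6^6 = 1, powers reduce modulo 6.
11 mod 6 = 5
So ω_6^11 = ω_6^5 = e^(-2πi·5/6)

ω_6^11 = ω_6^5 = 0.5000+0.8660i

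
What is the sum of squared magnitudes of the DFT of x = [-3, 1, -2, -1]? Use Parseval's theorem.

Parseval: Σ|x[n]|² = (1/N)Σ|X[k]|², so Σ|X[k]|² = N·Σ|x[n]|² = 4·15.0000

Σ|X[k]|² = N·Σ|x[n]|² = 4·15.0000 = 60.0000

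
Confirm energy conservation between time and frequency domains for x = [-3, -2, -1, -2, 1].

Time domain:
Σ|x[n]|² = |-3|² + |-2|² + |-1|² + |-2|² + |1|² = 19.0000

Frequency domain:
(1/5)Σ|X[k]|² = (1/5)(|-7|² + |-0.8820+2.2654i|² + |-3.1180+2.7144i|² + |-3.1180-2.7144i|² + |-0.8820-2.2654i|²) = (1/5)·95.0000 = 19.0000

Both sides agree, confirming Parseval's theorem.

Σ|x[n]|² = (1/N)Σ|X[k]|² = 19.0000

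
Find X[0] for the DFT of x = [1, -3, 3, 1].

X[0] = Σ(n=0 to 3) x[n] · ω_4^0 = Σ x[n]
= (1) + (-3) + (3) + (1)

X[0] = 2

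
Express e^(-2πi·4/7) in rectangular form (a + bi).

ω_7^4 = e^(-2πi·4/7)
= cos(-2π·4/7) + i·sin(-2π·4/7)
= cos(-8π/7) + i·sin(-8π/7)

ω_7^4 = cos(-8π/7) + i·sin(-8π/7) = -0.9010+0.4339i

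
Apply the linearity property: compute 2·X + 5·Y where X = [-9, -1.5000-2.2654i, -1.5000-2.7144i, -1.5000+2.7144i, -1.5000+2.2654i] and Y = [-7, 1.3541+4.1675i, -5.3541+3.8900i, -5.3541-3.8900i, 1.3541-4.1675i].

By linearity: DFT(2x + 5y) = 2·DFT(x) + 5·DFT(y)
= 2·[-9, -1.5000-2.2654i, -1.5000-2.7144i, -1.5000+2.7144i, -1.5000+2.2654i] + 5·[-7, 1.3541+4.1675i, -5.3541+3.8900i, -5.3541-3.8900i, 1.3541-4.1675i]

Computing element-wise:
Z[0] = 2·(-9) + 5·(-7) = -53
Z[1] = 2·(-1.5000-2.2654i) + 5·(1.3541+4.1675i) = 3.7705+16.3067i
Z[2] = 2·(-1.5000-2.7144i) + 5·(-5.3541+3.8900i) = -29.7705+14.0212i
Z[3] = 2·(-1.5000+2.7144i) + 5·(-5.3541-3.8900i) = -29.7705-14.0212i
Z[4] = 2·(-1.5000+2.2654i) + 5·(1.3541-4.1675i) = 3.7705-16.3067i

DFT(2x + 5y) = 2·X + 5·Y = [-53, 3.7705+16.3067i, -29.7705+14.0212i, -29.7705-14.0212i, 3.7705-16.3067i]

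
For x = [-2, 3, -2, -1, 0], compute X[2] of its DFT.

X[2] = Σ(n=0 to 4) x[n] · ω_5^(2n) where ω_5 = e^(-2πi/5)
= (-2)·ω_5^0 + (3)·ω_5^2 + (-2)·ω_5^4 + (-1)·ω_5^6 + (0)·ω_5^8

X[2] = -5.3541-2.7144i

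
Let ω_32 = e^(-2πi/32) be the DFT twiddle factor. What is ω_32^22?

ω_32^22 = e^(-2πi·22/32)
= cos(-2π·22/32) + i·sin(-2π·22/32)
= cos(-44π/32) + i·sin(-44π/32)

ω_32^22 = cos(-44π/32) + i·sin(-44π/32) = -0.3827+0.9239i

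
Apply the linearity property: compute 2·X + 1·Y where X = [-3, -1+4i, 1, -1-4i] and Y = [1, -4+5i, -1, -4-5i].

By linearity: DFT(2x + 1y) = 2·DFT(x) + 1·DFT(y)
= 2·[-3, -1+4i, 1, -1-4i] + 1·[1, -4+5i, -1, -4-5i]

Computing element-wise:
Z[0] = 2·(-3) + 1·(1) = -5
Z[1] = 2·(-1+4i) + 1·(-4+5i) = -6+13i
Z[2] = 2·(1) + 1·(-1) = 1
Z[3] = 2·(-1-4i) + 1·(-4-5i) = -6-13i

DFT(2x + 1y) = 2·X + 1·Y = [-5, -6+13i, 1, -6-13i]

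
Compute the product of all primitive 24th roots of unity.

The primitive 24th roots of unity are ω_24^k for k coprime to 24: k ∈ {1, 5, 7, 11, 13, 17, 19, 23}
Their product equals the constant term of the cyclotomic polynomial Φ_24(x) up to sign.
For n ≥ 3, the product of all primitive nth roots of unity is 1. (For n=1 it is 1; for n=2 it is -1.)

1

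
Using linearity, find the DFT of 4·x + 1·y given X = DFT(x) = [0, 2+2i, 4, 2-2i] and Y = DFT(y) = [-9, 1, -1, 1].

By linearity: DFT(4x + 1y) = 4·DFT(x) + 1·DFT(y)
= 4·[0, 2+2i, 4, 2-2i] + 1·[-9, 1, -1, 1]

Computing element-wise:
Z[0] = 4·(0) + 1·(-9) = -9
Z[1] = 4·(2+2i) + 1·(1) = 9+8i
Z[2] = 4·(4) + 1·(-1) = 15
Z[3] = 4·(2-2i) + 1·(1) = 9-8i

DFT(4x + 1y) = 4·X + 1·Y = [-9, 9+8i, 15, 9-8i]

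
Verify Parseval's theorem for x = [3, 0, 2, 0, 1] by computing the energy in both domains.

Time domain:
Σ|x[n]|² = |3|² + |0|² + |2|² + |0|² + |1|² = 14.0000

Frequency domain:
(1/5)Σ|X[k]|² = (1/5)(|6|² + |1.6910-0.2245i|² + |2.8090+2.4899i|² + |2.8090-2.4899i|² + |1.6910+0.2245i|²) = (1/5)·70.0000 = 14.0000

Both sides agree, confirming Parseval's theorem.

Σ|x[n]|² = (1/N)Σ|X[k]|² = 14.0000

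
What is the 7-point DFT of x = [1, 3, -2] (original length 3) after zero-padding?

Original 3-point DFT: [2, 0.5000-4.3301i, 0.5000+4.3301i]
Zero-padded 7-point DFT provides frequency interpolation.

DFT_7([x, 0, ...]) = [2, 3.3155-0.3956i, 2.1344-3.7926i, -2.9499-2.8653i, -2.9499+2.8653i, 2.1344+3.7926i, 3.3155+0.3956i]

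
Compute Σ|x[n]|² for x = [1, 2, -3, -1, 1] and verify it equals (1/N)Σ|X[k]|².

Time domain:
Σ|x[n]|² = |1|² + |2|² + |-3|² + |-1|² + |1|² = 16.0000

Frequency domain:
(1/5)Σ|X[k]|² = (1/5)(|0|² + |5.1631+0.2245i|² + |-2.6631-2.4899i|² + |-2.6631+2.4899i|² + |5.1631-0.2245i|²) = (1/5)·80.0000 = 16.0000

Both sides agree, confirming Parseval's theorem.

Σ|x[n]|² = (1/N)Σ|X[k]|² = 16.0000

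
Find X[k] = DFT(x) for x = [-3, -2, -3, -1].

X[k] = Σ(n=0 to 3) x[n] · ω_4^(nk)
where ω_4 = e^(-2πi/4)

Computing each X[k]:
X[0] = -9
X[1] = 1i
X[2] = -3
X[3] = -1i

X = [-9, 1i, -3, -1i]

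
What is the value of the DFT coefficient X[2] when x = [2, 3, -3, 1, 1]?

X[2] = Σ(n=0 to 4) x[n] · ω_5^(2n) where ω_5 = e^(-2πi/5)
= (2)·ω_5^0 + (3)·ω_5^2 + (-3)·ω_5^4 + (1)·ω_5^6 + (1)·ω_5^8

X[2] = -1.8541-4.9798i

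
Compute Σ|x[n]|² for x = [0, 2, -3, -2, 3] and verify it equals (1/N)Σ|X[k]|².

Time domain:
Σ|x[n]|² = |0|² + |2|² + |-3|² + |-2|² + |3|² = 26.0000

Frequency domain:
(1/5)Σ|X[k]|² = (1/5)(|0|² + |5.5902+1.5388i|² + |-5.5902-0.3633i|² + |-5.5902+0.3633i|² + |5.5902-1.5388i|²) = (1/5)·130.0000 = 26.0000

Both sides agree, confirming Parseval's theorem.

Σ|x[n]|² = (1/N)Σ|X[k]|² = 26.0000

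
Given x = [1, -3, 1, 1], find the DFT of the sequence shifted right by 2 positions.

Time shift by 2: X_shifted[k] = ω_4^(2k) · X[k]
Shifted x = [1, 1, 1, -3]

DFT(x[n-2]) = [0, -4i, 4, 4i]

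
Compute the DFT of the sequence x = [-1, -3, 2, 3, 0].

X[k] = Σ(n=0 to 4) x[n] · ω_5^(nk)
where ω_5 = e^(-2πi/5)

Computing each X[k]:
X[0] = 1
X[1] = -5.9721+3.4410i
X[2] = 2.9721+0.8123i
X[3] = 2.9721-0.8123i
X[4] = -5.9721-3.4410i

X = [1, -5.9721+3.4410i, 2.9721+0.8123i, 2.9721-0.8123i, -5.9721-3.4410i]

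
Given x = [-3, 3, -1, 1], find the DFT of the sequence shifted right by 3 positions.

Time shift by 3: X_shifted[k] = ω_4^(3k) · X[k]
Shifted x = [3, -1, 1, -3]

DFT(x[n-3]) = [0, 2-2i, 8, 2+2i]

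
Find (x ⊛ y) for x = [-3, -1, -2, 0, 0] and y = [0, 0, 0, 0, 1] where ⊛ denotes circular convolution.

(x ⊛ y)[n] = Σ(m=0 to 4) x[m] · y[(n-m) mod 5]

Computing each output sample:
(x ⊛ y)[0] = -1
(x ⊛ y)[1] = -2
(x ⊛ y)[2] = 0
(x ⊛ y)[3] = 0
(x ⊛ y)[4] = -3

x ⊛ y = [-1, -2, 0, 0, -3]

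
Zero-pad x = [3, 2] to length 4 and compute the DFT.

Original 2-point DFT: [5, 1]
Zero-padded 4-point DFT provides frequency interpolation.

DFT_4([x, 0, ...]) = [5, 3-2i, 1, 3+2i]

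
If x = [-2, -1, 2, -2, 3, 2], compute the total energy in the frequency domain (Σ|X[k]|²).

Parseval: Σ|x[n]|² = (1/N)Σ|X[k]|², so Σ|X[k]|² = N·Σ|x[n]|² = 6·26.0000

Σ|X[k]|² = N·Σ|x[n]|² = 6·26.0000 = 156.0000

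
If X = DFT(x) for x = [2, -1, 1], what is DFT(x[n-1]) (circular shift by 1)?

Time shift by 1: X_shifted[k] = ω_3^(1k) · X[k]
Shifted x = [1, 2, -1]

DFT(x[n-1]) = [2, 0.5000-2.5981i, 0.5000+2.5981i]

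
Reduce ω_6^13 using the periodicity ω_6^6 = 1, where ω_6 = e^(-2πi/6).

Since ω_6^6 = 1, powers reduce modulo 6.
13 mod 6 = 1
So ω_6^13 = ω_6^1 = e^(-2πi·1/6)

ω_6^13 = ω_6^1 = 0.5000-0.8660i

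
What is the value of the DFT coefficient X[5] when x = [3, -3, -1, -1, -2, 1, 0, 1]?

X[5] = Σ(n=0 to 7) x[n] · ω_8^(5n) where ω_8 = e^(-2πi/8)
= (3)·ω_8^0 + (-3)·ω_8^5 + (-1)·ω_8^10 + (-1)·ω_8^15 + (-2)·ω_8^20 + (1)·ω_8^25 + (0)·ω_8^30 + (1)·ω_8^35

X[5] = 6.4142-3.2426i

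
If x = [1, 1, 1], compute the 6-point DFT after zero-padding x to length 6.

Original 3-point DFT: [3, 0, 0]
Zero-padded 6-point DFT provides frequency interpolation.

DFT_6([x, 0, ...]) = [3, 1.0000-1.7321i, 0, 1, 0, 1.0000+1.7321i]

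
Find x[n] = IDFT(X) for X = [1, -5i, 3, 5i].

x[n] = (1/4) Σ(k=0 to 3) X[k] · e^(2πikn/4)

Computing each x[n]:
x[0] = 1
x[1] = 2
x[2] = 1
x[3] = -3

x = [1, 2, 1, -3]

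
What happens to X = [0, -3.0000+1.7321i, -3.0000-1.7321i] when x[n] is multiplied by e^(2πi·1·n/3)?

Modulation property: DFT(ω_3^(-1n)·x[n]) = X[(k-1) mod 3], so circularly shift X by 1 positions.

X[k-1] = [-3.0000-1.7321i, 0, -3.0000+1.7321i]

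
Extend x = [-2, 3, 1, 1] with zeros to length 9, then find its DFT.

Original 4-point DFT: [3, -3-2i, -5, -3+2i]
Zero-padded 9-point DFT provides frequency interpolation.

DFT_9([x, 0, ...]) = [3, -0.0282-3.7792i, -2.9187-2.4304i, -3.0000-1.7321i, -4.5530-1.2493i, -4.5530+1.2493i, -3.0000+1.7321i, -2.9187+2.4304i, -0.0282+3.7792i]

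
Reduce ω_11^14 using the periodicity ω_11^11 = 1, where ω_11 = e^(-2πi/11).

Since ω_11^11 = 1, powers reduce modulo 11.
14 mod 11 = 3
So ω_11^14 = ω_11^3 = e^(-2πi·3/11)

ω_11^14 = ω_11^3 = -0.1423-0.9898i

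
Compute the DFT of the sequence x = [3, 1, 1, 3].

X[k] = Σ(n=0 to 3) x[n] · ω_4^(nk)
where ω_4 = e^(-2πi/4)

Computing each X[k]:
X[0] = 8
X[1] = 2+2i
X[2] = 0
X[3] = 2-2i

X = [8, 2+2i, 0, 2-2i]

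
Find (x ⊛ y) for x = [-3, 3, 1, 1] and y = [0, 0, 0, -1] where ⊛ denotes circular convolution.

(x ⊛ y)[n] = Σ(m=0 to 3) x[m] · y[(n-m) mod 4]

Computing each output sample:
(x ⊛ y)[0] = -3
(x ⊛ y)[1] = -1
(x ⊛ y)[2] = -1
(x ⊛ y)[3] = 3

x ⊛ y = [-3, -1, -1, 3]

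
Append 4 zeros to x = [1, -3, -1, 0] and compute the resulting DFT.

Original 4-point DFT: [-3, 2+3i, 3, 2-3i]
Zero-padded 8-point DFT provides frequency interpolation.

DFT_8([x, 0, ...]) = [-3, -1.1213+3.1213i, 2+3i, 3.1213+1.1213i, 3, 3.1213-1.1213i, 2-3i, -1.1213-3.1213i]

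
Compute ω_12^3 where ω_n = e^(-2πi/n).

ω_12^3 = e^(-2πi·3/12)
= cos(-2π·3/12) + i·sin(-2π·3/12)
= cos(-6π/12) + i·sin(-6π/12)

ω_12^3 = cos(-6π/12) + i·sin(-6π/12) = -1i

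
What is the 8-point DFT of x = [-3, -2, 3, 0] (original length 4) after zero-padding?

Original 4-point DFT: [-2, -6+2i, 2, -6-2i]
Zero-padded 8-point DFT provides frequency interpolation.

DFT_8([x, 0, ...]) = [-2, -4.4142-1.5858i, -6+2i, -1.5858+4.4142i, 2, -1.5858-4.4142i, -6-2i, -4.4142+1.5858i]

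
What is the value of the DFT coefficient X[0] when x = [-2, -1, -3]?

X[0] = Σ(n=0 to 2) x[n] · ω_3^0 = Σ x[n]
= (-2) + (-1) + (-3)

X[0] = -6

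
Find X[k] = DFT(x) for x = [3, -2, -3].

X[k] = Σ(n=0 to 2) x[n] · ω_3^(nk)
where ω_3 = e^(-2πi/3)

Computing each X[k]:
X[0] = -2
X[1] = 5.5000-0.8660i
X[2] = 5.5000+0.8660i

X = [-2, 5.5000-0.8660i, 5.5000+0.8660i]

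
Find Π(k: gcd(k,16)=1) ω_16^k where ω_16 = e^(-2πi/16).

The primitive 16th roots of unity are ω_16^k for k coprime to 16: k ∈ {1, 3, 5, 7, 9, 11, 13, 15}
Their product equals the constant term of the cyclotomic polynomial Φ_16(x) up to sign.
For n ≥ 3, the product of all primitive nth roots of unity is 1. (For n=1 it is 1; for n=2 it is -1.)

1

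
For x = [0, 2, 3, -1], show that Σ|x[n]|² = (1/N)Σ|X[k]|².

Time domain:
Σ|x[n]|² = |0|² + |2|² + |3|² + |-1|² = 14.0000

Frequency domain:
(1/4)Σ|X[k]|² = (1/4)(|4|² + |-3-3i|² + |2|² + |-3+3i|²) = (1/4)·56.0000 = 14.0000

Both sides agree, confirming Parseval's theorem.

Σ|x[n]|² = (1/N)Σ|X[k]|² = 14.0000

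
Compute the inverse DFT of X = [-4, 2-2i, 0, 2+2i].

x[n] = (1/4) Σ(k=0 to 3) X[k] · e^(2πikn/4)

Computing each x[n]:
x[0] = 0
x[1] = 0
x[2] = -2
x[3] = -2

x = [0, 0, -2, -2]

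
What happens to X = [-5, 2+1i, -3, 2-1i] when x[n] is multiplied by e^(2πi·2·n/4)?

Modulation property: DFT(ω_4^(-2n)·x[n]) = X[(k-2) mod 4], so circularly shift X by 2 positions.

X[k-2] = [-3, 2-1i, -5, 2+1i]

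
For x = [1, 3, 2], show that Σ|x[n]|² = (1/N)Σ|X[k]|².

Time domain:
Σ|x[n]|² = |1|² + |3|² + |2|² = 14.0000

Frequency domain:
(1/3)Σ|X[k]|² = (1/3)(|6|² + |-1.5000-0.8660i|² + |-1.5000+0.8660i|²) = (1/3)·42.0000 = 14.0000

Both sides agree, confirming Parseval's theorem.

Σ|x[n]|² = (1/N)Σ|X[k]|² = 14.0000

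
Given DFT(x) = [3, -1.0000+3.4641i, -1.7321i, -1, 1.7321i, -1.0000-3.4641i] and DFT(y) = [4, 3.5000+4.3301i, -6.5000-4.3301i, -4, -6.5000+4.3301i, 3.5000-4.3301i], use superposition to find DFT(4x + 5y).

By linearity: DFT(4x + 5y) = 4·DFT(x) + 5·DFT(y)
= 4·[3, -1.0000+3.4641i, -1.7321i, -1, 1.7321i, -1.0000-3.4641i] + 5·[4, 3.5000+4.3301i, -6.5000-4.3301i, -4, -6.5000+4.3301i, 3.5000-4.3301i]

Computing element-wise:
Z[0] = 4·(3) + 5·(4) = 32
Z[1] = 4·(-1.0000+3.4641i) + 5·(3.5000+4.3301i) = 13.5000+35.5069i
Z[2] = 4·(-1.7321i) + 5·(-6.5000-4.3301i) = -32.5000-28.5789i
Z[3] = 4·(-1) + 5·(-4) = -24
Z[4] = 4·(1.7321i) + 5·(-6.5000+4.3301i) = -32.5000+28.5789i
Z[5] = 4·(-1.0000-3.4641i) + 5·(3.5000-4.3301i) = 13.5000-35.5069i

DFT(4x + 5y) = 4·X + 5·Y = [32, 13.5000+35.5069i, -32.5000-28.5789i, -24, -32.5000+28.5789i, 13.5000-35.5069i]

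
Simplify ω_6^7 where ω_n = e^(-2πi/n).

Since ω_6^6 = 1, powers reduce modulo 6.
7 mod 6 = 1
So ω_6^7 = ω_6^1 = e^(-2πi·1/6)

ω_6^7 = ω_6^1 = 0.5000-0.8660i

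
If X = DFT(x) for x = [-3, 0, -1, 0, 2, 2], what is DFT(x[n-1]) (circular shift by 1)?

Time shift by 1: X_shifted[k] = ω_6^(1k) · X[k]
Shifted x = [2, -3, 0, -1, 0, 2]

DFT(x[n-1]) = [0, 2.5000+4.3301i, 1.5000+4.3301i, 4, 1.5000-4.3301i, 2.5000-4.3301i]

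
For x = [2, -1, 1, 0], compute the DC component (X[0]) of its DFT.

X[0] = Σ(n=0 to 3) x[n] · ω_4^0 = Σ x[n]
= (2) + (-1) + (1) + (0)

X[0] = 2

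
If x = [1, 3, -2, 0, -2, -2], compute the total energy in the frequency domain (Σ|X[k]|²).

Parseval: Σ|x[n]|² = (1/N)Σ|X[k]|², so Σ|X[k]|² = N·Σ|x[n]|² = 6·22.0000

Σ|X[k]|² = N·Σ|x[n]|² = 6·22.0000 = 132.0000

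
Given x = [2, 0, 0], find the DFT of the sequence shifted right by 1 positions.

Time shift by 1: X_shifted[k] = ω_3^(1k) · X[k]
Shifted x = [0, 2, 0]

DFT(x[n-1]) = [2, -1.0000-1.7321i, -1.0000+1.7321i]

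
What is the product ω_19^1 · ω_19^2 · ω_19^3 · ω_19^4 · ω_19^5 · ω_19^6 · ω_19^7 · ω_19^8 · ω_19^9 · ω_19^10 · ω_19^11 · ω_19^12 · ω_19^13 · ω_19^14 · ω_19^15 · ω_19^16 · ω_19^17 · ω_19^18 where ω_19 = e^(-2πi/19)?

The primitive 19th roots of unity are ω_19^k for k coprime to 19: k ∈ {1, 2, 3, 4, 5, 6, 7, 8, 9, 10, 11, 12, 13, 14, 15, 16, 17, 18}
Their product equals the constant term of the cyclotomic polynomial Φ_19(x) up to sign.
For n ≥ 3, the product of all primitive nth roots of unity is 1. (For n=1 it is 1; for n=2 it is -1.)

1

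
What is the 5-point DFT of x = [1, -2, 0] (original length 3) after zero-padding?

Original 3-point DFT: [-1, 2.0000+1.7321i, 2.0000-1.7321i]
Zero-padded 5-point DFT provides frequency interpolation.

DFT_5([x, 0, ...]) = [-1, 0.3820+1.9021i, 2.6180+1.1756i, 2.6180-1.1756i, 0.3820-1.9021i]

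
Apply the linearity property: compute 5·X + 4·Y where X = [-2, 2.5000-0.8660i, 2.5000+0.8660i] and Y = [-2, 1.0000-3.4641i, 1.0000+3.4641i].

By linearity: DFT(5x + 4y) = 5·DFT(x) + 4·DFT(y)
= 5·[-2, 2.5000-0.8660i, 2.5000+0.8660i] + 4·[-2, 1.0000-3.4641i, 1.0000+3.4641i]

Computing element-wise:
Z[0] = 5·(-2) + 4·(-2) = -18
Z[1] = 5·(2.5000-0.8660i) + 4·(1.0000-3.4641i) = 16.5000-18.1864i
Z[2] = 5·(2.5000+0.8660i) + 4·(1.0000+3.4641i) = 16.5000+18.1864i

DFT(5x + 4y) = 5·X + 4·Y = [-18, 16.5000-18.1864i, 16.5000+18.1864i]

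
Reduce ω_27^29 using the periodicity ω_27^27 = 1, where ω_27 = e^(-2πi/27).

Since ω_27^27 = 1, powers reduce modulo 27.
29 mod 27 = 2
So ω_27^29 = ω_27^2 = e^(-2πi·2/27)

ω_27^29 = ω_27^2 = 0.8936-0.4488i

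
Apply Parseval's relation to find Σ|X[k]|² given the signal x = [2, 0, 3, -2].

Parseval: Σ|x[n]|² = (1/N)Σ|X[k]|², so Σ|X[k]|² = N·Σ|x[n]|² = 4·17.0000

Σ|X[k]|² = N·Σ|x[n]|² = 4·17.0000 = 68.0000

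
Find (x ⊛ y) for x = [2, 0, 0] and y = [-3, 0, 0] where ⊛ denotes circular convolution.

(x ⊛ y)[n] = Σ(m=0 to 2) x[m] · y[(n-m) mod 3]

Computing each output sample:
(x ⊛ y)[0] = -6
(x ⊛ y)[1] = 0
(x ⊛ y)[2] = 0

x ⊛ y = [-6, 0, 0]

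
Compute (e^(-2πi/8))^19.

Since ω_8^8 = 1, powers reduce modulo 8.
19 mod 8 = 3
So ω_8^19 = ω_8^3 = e^(-2πi·3/8)

ω_8^19 = ω_8^3 = -0.7071-0.7071i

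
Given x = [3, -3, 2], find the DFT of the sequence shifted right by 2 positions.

Time shift by 2: X_shifted[k] = ω_3^(2k) · X[k]
Shifted x = [-3, 2, 3]

DFT(x[n-2]) = [2, -5.5000+0.8660i, -5.5000-0.8660i]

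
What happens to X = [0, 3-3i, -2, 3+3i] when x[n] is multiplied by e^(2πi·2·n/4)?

Modulation property: DFT(ω_4^(-2n)·x[n]) = X[(k-2) mod 4], so circularly shift X by 2 positions.

X[k-2] = [-2, 3+3i, 0, 3-3i]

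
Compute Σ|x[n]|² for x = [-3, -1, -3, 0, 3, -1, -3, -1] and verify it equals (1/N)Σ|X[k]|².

Time domain:
Σ|x[n]|² = |-3|² + |-1|² + |-3|² + |0|² + |3|² + |-1|² + |-3|² + |-1|² = 39.0000

Frequency domain:
(1/8)Σ|X[k]|² = (1/8)(|-9|² + |-6.7071-0.7071i|² + |6+1i|² + |-5.2929-0.7071i|² + |-3|² + |-5.2929+0.7071i|² + |6-1i|² + |-6.7071+0.7071i|²) = (1/8)·312.0000 = 39.0000

Both sides agree, confirming Parseval's theorem.

Σ|x[n]|² = (1/N)Σ|X[k]|² = 39.0000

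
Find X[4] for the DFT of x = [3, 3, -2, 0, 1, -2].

X[4] = Σ(n=0 to 5) x[n] · ω_6^(4n) where ω_6 = e^(-2πi/6)
= (3)·ω_6^0 + (3)·ω_6^4 + (-2)·ω_6^8 + (0)·ω_6^12 + (1)·ω_6^16 + (-2)·ω_6^20

X[4] = 3.0000+6.9282i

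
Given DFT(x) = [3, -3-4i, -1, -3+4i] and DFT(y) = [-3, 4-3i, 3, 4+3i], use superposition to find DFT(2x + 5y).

By linearity: DFT(2x + 5y) = 2·DFT(x) + 5·DFT(y)
= 2·[3, -3-4i, -1, -3+4i] + 5·[-3, 4-3i, 3, 4+3i]

Computing element-wise:
Z[0] = 2·(3) + 5·(-3) = -9
Z[1] = 2·(-3-4i) + 5·(4-3i) = 14-23i
Z[2] = 2·(-1) + 5·(3) = 13
Z[3] = 2·(-3+4i) + 5·(4+3i) = 14+23i

DFT(2x + 5y) = 2·X + 5·Y = [-9, 14-23i, 13, 14+23i]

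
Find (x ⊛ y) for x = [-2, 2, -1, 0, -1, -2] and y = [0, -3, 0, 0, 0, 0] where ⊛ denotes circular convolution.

(x ⊛ y)[n] = Σ(m=0 to 5) x[m] · y[(n-m) mod 6]

Computing each output sample:
(x ⊛ y)[0] = 6
(x ⊛ y)[1] = 6
(x ⊛ y)[2] = -6
(x ⊛ y)[3] = 3
(x ⊛ y)[4] = 0
(x ⊛ y)[5] = 3

x ⊛ y = [6, 6, -6, 3, 0, 3]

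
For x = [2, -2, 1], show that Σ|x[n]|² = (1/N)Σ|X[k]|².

Time domain:
Σ|x[n]|² = |2|² + |-2|² + |1|² = 9.0000

Frequency domain:
(1/3)Σ|X[k]|² = (1/3)(|1|² + |2.5000+2.5981i|² + |2.5000-2.5981i|²) = (1/3)·27.0000 = 9.0000

Both sides agree, confirming Parseval's theorem.

Σ|x[n]|² = (1/N)Σ|X[k]|² = 9.0000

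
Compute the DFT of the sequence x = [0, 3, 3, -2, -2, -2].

X[k] = Σ(n=0 to 5) x[n] · ω_6^(nk)
where ω_6 = e^(-2πi/6)

Computing each X[k]:
X[0] = 0
X[1] = 2.0000-8.6603i
X[2] = -3
X[3] = 2
X[4] = -3
X[5] = 2.0000+8.6603i

X = [0, 2.0000-8.6603i, -3, 2, -3, 2.0000+8.6603i]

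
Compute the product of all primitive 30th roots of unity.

The primitive 30th roots of unity are ω_30^k for k coprime to 30: k ∈ {1, 7, 11, 13, 17, 19, 23, 29}
Their product equals the constant term of the cyclotomic polynomial Φ_30(x) up to sign.
For n ≥ 3, the product of all primitive nth roots of unity is 1. (For n=1 it is 1; for n=2 it is -1.)

1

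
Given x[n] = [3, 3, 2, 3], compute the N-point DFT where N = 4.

X[k] = Σ(n=0 to 3) x[n] · ω_4^(nk)
where ω_4 = e^(-2πi/4)

Computing each X[k]:
X[0] = 11
X[1] = 1
X[2] = -1
X[3] = 1

X = [11, 1, -1, 1]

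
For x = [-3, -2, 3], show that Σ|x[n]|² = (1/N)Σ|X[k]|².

Time domain:
Σ|x[n]|² = |-3|² + |-2|² + |3|² = 22.0000

Frequency domain:
(1/3)Σ|X[k]|² = (1/3)(|-2|² + |-3.5000+4.3301i|² + |-3.5000-4.3301i|²) = (1/3)·66.0000 = 22.0000

Both sides agree, confirming Parseval's theorem.

Σ|x[n]|² = (1/N)Σ|X[k]|² = 22.0000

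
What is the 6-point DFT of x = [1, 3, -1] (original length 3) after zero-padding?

Original 3-point DFT: [3, -3.4641i, 3.4641i]
Zero-padded 6-point DFT provides frequency interpolation.

DFT_6([x, 0, ...]) = [3, 3.0000-1.7321i, -3.4641i, -3, 3.4641i, 3.0000+1.7321i]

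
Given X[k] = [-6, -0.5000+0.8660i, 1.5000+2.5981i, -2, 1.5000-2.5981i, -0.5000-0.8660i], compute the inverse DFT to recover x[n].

x[n] = (1/6) Σ(k=0 to 5) X[k] · e^(2πikn/6)

Computing each x[n]:
x[0] = -1
x[1] = -2
x[2] = -1
x[3] = 0
x[4] = -2
x[5] = 0

x = [-1, -2, -1, 0, -2, 0]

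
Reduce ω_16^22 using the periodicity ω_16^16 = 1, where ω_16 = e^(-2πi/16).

Since ω_16^16 = 1, powers reduce modulo 16.
22 mod 16 = 6
So ω_16^22 = ω_16^6 = e^(-2πi·6/16)

ω_16^22 = ω_16^6 = -0.7071-0.7071i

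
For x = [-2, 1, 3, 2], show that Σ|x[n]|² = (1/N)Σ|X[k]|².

Time domain:
Σ|x[n]|² = |-2|² + |1|² + |3|² + |2|² = 18.0000

Frequency domain:
(1/4)Σ|X[k]|² = (1/4)(|4|² + |-5+1i|² + |-2|² + |-5-1i|²) = (1/4)·72.0000 = 18.0000

Both sides agree, confirming Parseval's theorem.

Σ|x[n]|² = (1/N)Σ|X[k]|² = 18.0000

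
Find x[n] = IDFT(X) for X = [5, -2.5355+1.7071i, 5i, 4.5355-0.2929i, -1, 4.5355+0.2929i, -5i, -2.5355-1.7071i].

x[n] = (1/8) Σ(k=0 to 7) X[k] · e^(2πikn/8)

Computing each x[n]:
x[0] = 1
x[1] = -2
x[2] = 0
x[3] = 3
x[4] = 0
x[5] = 1
x[6] = 1
x[7] = 1

x = [1, -2, 0, 3, 0, 1, 1, 1]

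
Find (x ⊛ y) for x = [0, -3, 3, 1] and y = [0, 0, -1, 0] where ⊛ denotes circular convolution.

(x ⊛ y)[n] = Σ(m=0 to 3) x[m] · y[(n-m) mod 4]

Computing each output sample:
(x ⊛ y)[0] = -3
(x ⊛ y)[1] = -1
(x ⊛ y)[2] = 0
(x ⊛ y)[3] = 3

x ⊛ y = [-3, -1, 0, 3]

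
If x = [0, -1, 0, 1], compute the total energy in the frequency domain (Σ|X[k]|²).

Parseval: Σ|x[n]|² = (1/N)Σ|X[k]|², so Σ|X[k]|² = N·Σ|x[n]|² = 4·2.0000

Σ|X[k]|² = N·Σ|x[n]|² = 4·2.0000 = 8.0000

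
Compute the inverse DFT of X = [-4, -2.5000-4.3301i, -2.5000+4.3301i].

x[n] = (1/3) Σ(k=0 to 2) X[k] · e^(2πikn/3)

Computing each x[n]:
x[0] = -3
x[1] = 2
x[2] = -3

x = [-3, 2, -3]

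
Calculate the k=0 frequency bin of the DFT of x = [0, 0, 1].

X[0] = Σ(n=0 to 2) x[n] · ω_3^0 = Σ x[n]
= (0) + (0) + (1)

X[0] = 1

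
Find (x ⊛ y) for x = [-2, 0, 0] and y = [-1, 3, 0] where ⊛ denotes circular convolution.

(x ⊛ y)[n] = Σ(m=0 to 2) x[m] · y[(n-m) mod 3]

Computing each output sample:
(x ⊛ y)[0] = 2
(x ⊛ y)[1] = -6
(x ⊛ y)[2] = 0

x ⊛ y = [2, -6, 0]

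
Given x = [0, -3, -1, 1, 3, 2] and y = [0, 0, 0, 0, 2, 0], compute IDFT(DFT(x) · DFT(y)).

(x ⊛ y)[n] = Σ(m=0 to 5) x[m] · y[(n-m) mod 6]

Computing each output sample:
(x ⊛ y)[0] = -2
(x ⊛ y)[1] = 2
(x ⊛ y)[2] = 6
(x ⊛ y)[3] = 4
(x ⊛ y)[4] = 0
(x ⊛ y)[5] = -6

x ⊛ y = [-2, 2, 6, 4, 0, -6]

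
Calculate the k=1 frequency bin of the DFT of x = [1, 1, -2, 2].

X[1] = Σ(n=0 to 3) x[n] · ω_4^(1n) where ω_4 = e^(-2πi/4)
= (1)·ω_4^0 + (1)·ω_4^1 + (-2)·ω_4^2 + (2)·ω_4^3

X[1] = 3+1i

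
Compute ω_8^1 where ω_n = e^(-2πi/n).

ω_8^1 = e^(-2πi·1/8)
= cos(-2π·1/8) + i·sin(-2π·1/8)
= cos(-2π/8) + i·sin(-2π/8)

ω_8^1 = cos(-2π/8) + i·sin(-2π/8) = 0.7071-0.7071i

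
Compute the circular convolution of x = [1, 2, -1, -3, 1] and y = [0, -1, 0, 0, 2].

(x ⊛ y)[n] = Σ(m=0 to 4) x[m] · y[(n-m) mod 5]

Computing each output sample:
(x ⊛ y)[0] = 3
(x ⊛ y)[1] = -3
(x ⊛ y)[2] = -8
(x ⊛ y)[3] = 3
(x ⊛ y)[4] = 5

x ⊛ y = [3, -3, -8, 3, 5]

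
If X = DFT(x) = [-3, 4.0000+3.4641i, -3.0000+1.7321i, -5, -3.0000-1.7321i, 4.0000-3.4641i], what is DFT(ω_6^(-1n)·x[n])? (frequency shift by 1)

Modulation property: DFT(ω_6^(-1n)·x[n]) = X[(k-1) mod 6], so circularly shift X by 1 positions.

X[k-1] = [4.0000-3.4641i, -3, 4.0000+3.4641i, -3.0000+1.7321i, -5, -3.0000-1.7321i]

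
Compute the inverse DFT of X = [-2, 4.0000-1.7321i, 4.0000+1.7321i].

x[n] = (1/3) Σ(k=0 to 2) X[k] · e^(2πikn/3)

Computing each x[n]:
x[0] = 2
x[1] = -1
x[2] = -3

x = [2, -1, -3]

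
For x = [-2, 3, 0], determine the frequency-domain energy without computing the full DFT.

Parseval: Σ|x[n]|² = (1/N)Σ|X[k]|², so Σ|X[k]|² = N·Σ|x[n]|² = 3·13.0000

Σ|X[k]|² = N·Σ|x[n]|² = 3·13.0000 = 39.0000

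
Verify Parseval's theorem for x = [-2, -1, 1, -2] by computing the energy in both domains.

Time domain:
Σ|x[n]|² = |-2|² + |-1|² + |1|² + |-2|² = 10.0000

Frequency domain:
(1/4)Σ|X[k]|² = (1/4)(|-4|² + |-3-1i|² + |2|² + |-3+1i|²) = (1/4)·40.0000 = 10.0000

Both sides agree, confirming Parseval's theorem.

Σ|x[n]|² = (1/N)Σ|X[k]|² = 10.0000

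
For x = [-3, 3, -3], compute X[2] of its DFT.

X[2] = Σ(n=0 to 2) x[n] · ω_3^(2n) where ω_3 = e^(-2πi/3)
= (-3)·ω_3^0 + (3)·ω_3^2 + (-3)·ω_3^4

X[2] = -3.0000+5.1962i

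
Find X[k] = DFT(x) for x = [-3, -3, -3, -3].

X[k] = Σ(n=0 to 3) x[n] · ω_4^(nk)
where ω_4 = e^(-2πi/4)

Computing each X[k]:
X[0] = -12
X[1] = 0
X[2] = 0
X[3] = 0

X = [-12, 0, 0, 0]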